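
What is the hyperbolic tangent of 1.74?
0.9402

tanh(1.74) = (e^(1.74) - e^(-1.74))/(e^(1.74) + e^(-1.74)) = 0.9402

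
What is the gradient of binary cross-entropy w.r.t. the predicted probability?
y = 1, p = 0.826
∂L/∂p = -1.211

∂L/∂p = -y/p + (1-y)/(1-p) = -1/0.826 + 0 = -1.211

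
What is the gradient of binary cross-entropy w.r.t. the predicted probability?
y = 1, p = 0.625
∂L/∂p = -1.6

∂L/∂p = -y/p + (1-y)/(1-p) = -1/0.625 + 0 = -1.6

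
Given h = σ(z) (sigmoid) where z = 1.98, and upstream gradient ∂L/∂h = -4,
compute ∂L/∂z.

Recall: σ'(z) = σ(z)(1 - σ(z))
∂L/∂z = -0.4264

σ(1.98) = 0.8787
σ'(1.98) = σ(1.98)(1 - σ(1.98)) = 0.8787 × 0.1213 = 0.1066
∂L/∂z = ∂L/∂h · σ'(z) = -4 × 0.1066 = -0.4264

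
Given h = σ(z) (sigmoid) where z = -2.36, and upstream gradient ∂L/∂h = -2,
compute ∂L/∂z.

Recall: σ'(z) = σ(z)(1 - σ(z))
∂L/∂z = -0.1577

σ(-2.36) = 0.08627
σ'(-2.36) = σ(-2.36)(1 - σ(-2.36)) = 0.08627 × 0.9137 = 0.07883
∂L/∂z = ∂L/∂h · σ'(z) = -2 × 0.07883 = -0.1577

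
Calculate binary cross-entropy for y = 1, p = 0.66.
L = 0.4155

L = -1·log(0.66) - 0·log(0.34) = -log(0.66) = 0.4155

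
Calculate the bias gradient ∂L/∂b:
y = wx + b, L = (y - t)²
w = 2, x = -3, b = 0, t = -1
∂L/∂b = -10

y = wx + b = (2)(-3) + 0 = -6
∂L/∂y = 2(y - t) = 2(-6 - -1) = -10
∂y/∂b = 1
∂L/∂b = ∂L/∂y · ∂y/∂b = -10 × 1 = -10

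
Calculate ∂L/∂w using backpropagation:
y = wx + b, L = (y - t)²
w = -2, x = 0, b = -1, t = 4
∂L/∂w = 0

y = wx + b = (-2)(0) + -1 = -1
∂L/∂y = 2(y - t) = 2(-1 - 4) = -10
∂y/∂w = x = 0
∂L/∂w = ∂L/∂y · ∂y/∂w = -10 × 0 = 0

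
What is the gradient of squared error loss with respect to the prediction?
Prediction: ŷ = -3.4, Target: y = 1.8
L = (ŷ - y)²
∂L/∂ŷ = -10.4

∂L/∂ŷ = 2(ŷ - y) = 2(-3.4 - 1.8) = 2(-5.2) = -10.4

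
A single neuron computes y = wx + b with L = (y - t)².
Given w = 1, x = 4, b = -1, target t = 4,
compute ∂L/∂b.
∂L/∂b = -2

y = wx + b = (1)(4) + -1 = 3
∂L/∂y = 2(y - t) = 2(3 - 4) = -2
∂y/∂b = 1
∂L/∂b = ∂L/∂y · ∂y/∂b = -2 × 1 = -2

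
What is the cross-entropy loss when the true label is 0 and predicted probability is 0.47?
L = 0.6349

L = -0·log(0.47) - 1·log(0.53) = -log(0.53) = 0.6349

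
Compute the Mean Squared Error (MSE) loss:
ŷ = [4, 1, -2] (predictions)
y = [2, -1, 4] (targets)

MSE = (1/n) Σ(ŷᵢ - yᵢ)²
MSE = 14.67

MSE = (1/3)((4-2)² + (1--1)² + (-2-4)²) = (1/3)(4 + 4 + 36) = 14.67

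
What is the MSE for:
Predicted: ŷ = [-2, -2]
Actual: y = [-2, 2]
MSE = 8

MSE = (1/2)((-2--2)² + (-2-2)²) = (1/2)(0 + 16) = 8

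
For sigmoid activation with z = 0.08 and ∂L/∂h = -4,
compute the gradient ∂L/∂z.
∂L/∂z = -0.9984

σ(0.08) = 0.52
σ'(0.08) = σ(0.08)(1 - σ(0.08)) = 0.52 × 0.48 = 0.2496
∂L/∂z = ∂L/∂h · σ'(z) = -4 × 0.2496 = -0.9984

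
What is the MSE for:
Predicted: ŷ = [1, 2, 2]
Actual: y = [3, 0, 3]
MSE = 3

MSE = (1/3)((1-3)² + (2-0)² + (2-3)²) = (1/3)(4 + 4 + 1) = 3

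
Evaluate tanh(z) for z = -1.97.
-0.9618

tanh(-1.97) = (e^(-1.97) - e^(1.97))/(e^(-1.97) + e^(1.97)) = -0.9618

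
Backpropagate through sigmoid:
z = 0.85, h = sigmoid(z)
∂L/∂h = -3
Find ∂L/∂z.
∂L/∂z = -0.6293

σ(0.85) = 0.7006
σ'(0.85) = σ(0.85)(1 - σ(0.85)) = 0.7006 × 0.2994 = 0.2098
∂L/∂z = ∂L/∂h · σ'(z) = -3 × 0.2098 = -0.6293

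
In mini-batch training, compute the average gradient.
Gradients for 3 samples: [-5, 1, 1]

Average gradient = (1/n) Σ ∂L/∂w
Average gradient = -1

Average = (1/3)(-5 + 1 + 1) = -3/3 = -1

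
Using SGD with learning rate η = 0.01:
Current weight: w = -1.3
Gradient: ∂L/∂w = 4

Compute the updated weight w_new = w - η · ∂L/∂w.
w_new = -1.34

w_new = w - η·∂L/∂w = -1.3 - 0.01×(4) = -1.3 - (0.04) = -1.34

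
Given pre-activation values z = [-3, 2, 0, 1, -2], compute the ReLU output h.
h = [0, 2, 0, 1, 0]

ReLU applied element-wise: max(0,-3)=0, max(0,2)=2, max(0,0)=0, max(0,1)=1, max(0,-2)=0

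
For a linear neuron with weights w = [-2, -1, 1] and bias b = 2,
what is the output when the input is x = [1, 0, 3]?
y = 3

y = (-2)(1) + (-1)(0) + (1)(3) + 2 = 3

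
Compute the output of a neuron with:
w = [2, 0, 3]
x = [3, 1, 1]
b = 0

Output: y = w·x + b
y = 9

y = (2)(3) + (0)(1) + (3)(1) + 0 = 9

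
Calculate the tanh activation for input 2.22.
0.9767

tanh(2.22) = (e^(2.22) - e^(-2.22))/(e^(2.22) + e^(-2.22)) = 0.9767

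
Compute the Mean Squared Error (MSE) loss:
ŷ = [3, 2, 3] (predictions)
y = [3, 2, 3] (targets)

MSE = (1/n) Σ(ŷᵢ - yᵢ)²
MSE = 0

MSE = (1/3)((3-3)² + (2-2)² + (3-3)²) = (1/3)(0 + 0 + 0) = 0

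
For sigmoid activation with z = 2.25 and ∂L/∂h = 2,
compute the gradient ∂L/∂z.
∂L/∂z = 0.1725

σ(2.25) = 0.9047
σ'(2.25) = σ(2.25)(1 - σ(2.25)) = 0.9047 × 0.09535 = 0.08626
∂L/∂z = ∂L/∂h · σ'(z) = 2 × 0.08626 = 0.1725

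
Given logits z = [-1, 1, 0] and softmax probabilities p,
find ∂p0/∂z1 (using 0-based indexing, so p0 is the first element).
∂p0/∂z1 = -0.05989

p = softmax(z) = [0.09003, 0.6652, 0.2447]
p0 = 0.09003, p1 = 0.6652

∂p0/∂z1 = -p0 × p1 = -0.09003 × 0.6652 = -0.05989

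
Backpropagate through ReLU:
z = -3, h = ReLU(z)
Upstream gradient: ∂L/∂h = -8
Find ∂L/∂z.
∂L/∂z = 0

h = ReLU(-3) = 0
Since z < 0: ∂h/∂z = 0
∂L/∂z = ∂L/∂h · ∂h/∂z = -8 × 0 = 0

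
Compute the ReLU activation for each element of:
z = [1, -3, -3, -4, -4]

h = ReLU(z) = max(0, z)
h = [1, 0, 0, 0, 0]

ReLU applied element-wise: max(0,1)=1, max(0,-3)=0, max(0,-3)=0, max(0,-4)=0, max(0,-4)=0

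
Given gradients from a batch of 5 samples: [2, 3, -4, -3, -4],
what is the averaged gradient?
Average gradient = -1.2

Average = (1/5)(2 + 3 + -4 + -3 + -4) = -6/5 = -1.2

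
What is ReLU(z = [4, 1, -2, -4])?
h = [4, 1, 0, 0]

ReLU applied element-wise: max(0,4)=4, max(0,1)=1, max(0,-2)=0, max(0,-4)=0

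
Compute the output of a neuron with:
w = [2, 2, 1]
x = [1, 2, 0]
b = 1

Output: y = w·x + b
y = 7

y = (2)(1) + (2)(2) + (1)(0) + 1 = 7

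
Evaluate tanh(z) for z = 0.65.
0.5717

tanh(0.65) = (e^(0.65) - e^(-0.65))/(e^(0.65) + e^(-0.65)) = 0.5717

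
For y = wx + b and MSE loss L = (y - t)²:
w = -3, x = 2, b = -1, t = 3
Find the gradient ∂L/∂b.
∂L/∂b = -20

y = wx + b = (-3)(2) + -1 = -7
∂L/∂y = 2(y - t) = 2(-7 - 3) = -20
∂y/∂b = 1
∂L/∂b = ∂L/∂y · ∂y/∂b = -20 × 1 = -20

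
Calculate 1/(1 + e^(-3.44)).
0.9689

sigmoid(3.44) = 1/(1 + e^(-3.44)) = 1/(1 + 0.03206) = 0.9689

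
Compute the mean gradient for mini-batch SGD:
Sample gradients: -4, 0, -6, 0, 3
Average gradient = -1.4

Average = (1/5)(-4 + 0 + -6 + 0 + 3) = -7/5 = -1.4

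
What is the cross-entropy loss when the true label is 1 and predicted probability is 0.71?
L = 0.3425

L = -1·log(0.71) - 0·log(0.29) = -log(0.71) = 0.3425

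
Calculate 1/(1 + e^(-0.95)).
0.7211

sigmoid(0.95) = 1/(1 + e^(-0.95)) = 1/(1 + 0.3867) = 0.7211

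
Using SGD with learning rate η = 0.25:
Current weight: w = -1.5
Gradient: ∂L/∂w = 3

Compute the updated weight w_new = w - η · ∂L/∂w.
w_new = -2.25

w_new = w - η·∂L/∂w = -1.5 - 0.25×(3) = -1.5 - (0.75) = -2.25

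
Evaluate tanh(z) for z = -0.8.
-0.664

tanh(-0.8) = (e^(-0.8) - e^(0.8))/(e^(-0.8) + e^(0.8)) = -0.664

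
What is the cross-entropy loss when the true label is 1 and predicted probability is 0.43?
L = 0.844

L = -1·log(0.43) - 0·log(0.57) = -log(0.43) = 0.844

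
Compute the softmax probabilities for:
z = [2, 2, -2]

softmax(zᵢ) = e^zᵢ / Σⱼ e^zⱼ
p = [0.4955, 0.4955, 0.0091]

exp(z) = [7.389, 7.389, 0.1353]
Sum = 14.91
p = [0.4955, 0.4955, 0.0091]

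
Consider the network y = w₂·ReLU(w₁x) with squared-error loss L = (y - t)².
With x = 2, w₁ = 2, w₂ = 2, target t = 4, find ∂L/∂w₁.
∂L/∂w₁ = 32

Forward pass:
z = w₁x = 2×2 = 4
h = ReLU(4) = 4
y = w₂h = 2×4 = 8

Backward pass:
∂L/∂y = 2(y - t) = 2(8 - 4) = 8
∂y/∂h = w₂ = 2
∂h/∂z = 1 (ReLU derivative)
∂z/∂w₁ = x = 2

∂L/∂w₁ = 8 × 2 × 1 × 2 = 32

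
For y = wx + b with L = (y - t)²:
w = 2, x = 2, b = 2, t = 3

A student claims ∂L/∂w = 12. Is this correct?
Correct

y = (2)(2) + 2 = 6
∂L/∂y = 2(y - t) = 2(6 - 3) = 6
∂y/∂w = x = 2
∂L/∂w = 6 × 2 = 12

Claimed value: 12
Correct: The correct gradient is 12.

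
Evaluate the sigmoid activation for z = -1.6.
0.168

sigmoid(-1.6) = 1/(1 + e^(1.6)) = 1/(1 + 4.953) = 0.168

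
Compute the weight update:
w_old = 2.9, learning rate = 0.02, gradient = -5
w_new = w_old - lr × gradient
w_new = 3

w_new = w - η·∂L/∂w = 2.9 - 0.02×(-5) = 2.9 - (-0.1) = 3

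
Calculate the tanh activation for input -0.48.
-0.4462

tanh(-0.48) = (e^(-0.48) - e^(0.48))/(e^(-0.48) + e^(0.48)) = -0.4462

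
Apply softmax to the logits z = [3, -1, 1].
p = [0.8668, 0.0159, 0.1173]

exp(z) = [20.09, 0.3679, 2.718]
Sum = 23.17
p = [0.8668, 0.0159, 0.1173]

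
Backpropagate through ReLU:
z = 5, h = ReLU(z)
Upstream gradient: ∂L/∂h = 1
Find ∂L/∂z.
∂L/∂z = 1

h = ReLU(5) = 5
Since z > 0: ∂h/∂z = 1
∂L/∂z = ∂L/∂h · ∂h/∂z = 1 × 1 = 1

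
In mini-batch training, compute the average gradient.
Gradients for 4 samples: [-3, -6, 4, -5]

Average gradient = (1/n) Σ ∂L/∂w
Average gradient = -2.5

Average = (1/4)(-3 + -6 + 4 + -5) = -10/4 = -2.5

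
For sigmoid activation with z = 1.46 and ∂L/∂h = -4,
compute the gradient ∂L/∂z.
∂L/∂z = -0.6118

σ(1.46) = 0.8115
σ'(1.46) = σ(1.46)(1 - σ(1.46)) = 0.8115 × 0.1885 = 0.1529
∂L/∂z = ∂L/∂h · σ'(z) = -4 × 0.1529 = -0.6118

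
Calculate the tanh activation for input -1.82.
-0.9488

tanh(-1.82) = (e^(-1.82) - e^(1.82))/(e^(-1.82) + e^(1.82)) = -0.9488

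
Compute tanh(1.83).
0.9498

tanh(1.83) = (e^(1.83) - e^(-1.83))/(e^(1.83) + e^(-1.83)) = 0.9498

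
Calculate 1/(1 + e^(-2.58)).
0.9296

sigmoid(2.58) = 1/(1 + e^(-2.58)) = 1/(1 + 0.07577) = 0.9296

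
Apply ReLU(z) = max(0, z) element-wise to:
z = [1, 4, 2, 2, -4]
h = [1, 4, 2, 2, 0]

ReLU applied element-wise: max(0,1)=1, max(0,4)=4, max(0,2)=2, max(0,2)=2, max(0,-4)=0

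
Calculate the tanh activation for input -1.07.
-0.7895

tanh(-1.07) = (e^(-1.07) - e^(1.07))/(e^(-1.07) + e^(1.07)) = -0.7895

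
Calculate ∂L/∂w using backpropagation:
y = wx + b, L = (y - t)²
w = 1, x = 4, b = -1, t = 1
∂L/∂w = 16

y = wx + b = (1)(4) + -1 = 3
∂L/∂y = 2(y - t) = 2(3 - 1) = 4
∂y/∂w = x = 4
∂L/∂w = ∂L/∂y · ∂y/∂w = 4 × 4 = 16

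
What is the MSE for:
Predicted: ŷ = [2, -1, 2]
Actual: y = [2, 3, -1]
MSE = 8.333

MSE = (1/3)((2-2)² + (-1-3)² + (2--1)²) = (1/3)(0 + 16 + 9) = 8.333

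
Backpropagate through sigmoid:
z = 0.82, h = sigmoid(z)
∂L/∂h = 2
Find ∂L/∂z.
∂L/∂z = 0.4245

σ(0.82) = 0.6942
σ'(0.82) = σ(0.82)(1 - σ(0.82)) = 0.6942 × 0.3058 = 0.2123
∂L/∂z = ∂L/∂h · σ'(z) = 2 × 0.2123 = 0.4245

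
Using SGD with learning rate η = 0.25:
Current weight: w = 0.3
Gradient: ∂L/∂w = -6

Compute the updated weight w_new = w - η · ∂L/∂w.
w_new = 1.8

w_new = w - η·∂L/∂w = 0.3 - 0.25×(-6) = 0.3 - (-1.5) = 1.8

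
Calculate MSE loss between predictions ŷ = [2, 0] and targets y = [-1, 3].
MSE = 9

MSE = (1/2)((2--1)² + (0-3)²) = (1/2)(9 + 9) = 9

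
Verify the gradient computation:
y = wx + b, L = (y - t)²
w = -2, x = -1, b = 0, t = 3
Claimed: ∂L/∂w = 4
Incorrect

y = (-2)(-1) + 0 = 2
∂L/∂y = 2(y - t) = 2(2 - 3) = -2
∂y/∂w = x = -1
∂L/∂w = -2 × -1 = 2

Claimed value: 4
Incorrect: The correct gradient is 2.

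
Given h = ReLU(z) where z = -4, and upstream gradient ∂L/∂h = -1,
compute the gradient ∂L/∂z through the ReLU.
∂L/∂z = 0

h = ReLU(-4) = 0
Since z < 0: ∂h/∂z = 0
∂L/∂z = ∂L/∂h · ∂h/∂z = -1 × 0 = 0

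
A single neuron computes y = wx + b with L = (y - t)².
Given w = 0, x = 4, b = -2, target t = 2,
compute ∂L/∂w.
∂L/∂w = -32

y = wx + b = (0)(4) + -2 = -2
∂L/∂y = 2(y - t) = 2(-2 - 2) = -8
∂y/∂w = x = 4
∂L/∂w = ∂L/∂y · ∂y/∂w = -8 × 4 = -32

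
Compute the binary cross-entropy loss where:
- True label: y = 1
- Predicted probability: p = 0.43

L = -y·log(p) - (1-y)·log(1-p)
L = 0.844

L = -1·log(0.43) - 0·log(0.57) = -log(0.43) = 0.844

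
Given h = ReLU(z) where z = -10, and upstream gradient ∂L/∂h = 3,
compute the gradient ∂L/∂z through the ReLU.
∂L/∂z = 0

h = ReLU(-10) = 0
Since z < 0: ∂h/∂z = 0
∂L/∂z = ∂L/∂h · ∂h/∂z = 3 × 0 = 0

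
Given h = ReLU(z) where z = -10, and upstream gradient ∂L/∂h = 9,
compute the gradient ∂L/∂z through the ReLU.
∂L/∂z = 0

h = ReLU(-10) = 0
Since z < 0: ∂h/∂z = 0
∂L/∂z = ∂L/∂h · ∂h/∂z = 9 × 0 = 0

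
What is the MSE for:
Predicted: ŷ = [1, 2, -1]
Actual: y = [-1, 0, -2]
MSE = 3

MSE = (1/3)((1--1)² + (2-0)² + (-1--2)²) = (1/3)(4 + 4 + 1) = 3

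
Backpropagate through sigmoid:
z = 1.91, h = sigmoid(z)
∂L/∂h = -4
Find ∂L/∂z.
∂L/∂z = -0.4494

σ(1.91) = 0.871
σ'(1.91) = σ(1.91)(1 - σ(1.91)) = 0.871 × 0.129 = 0.1123
∂L/∂z = ∂L/∂h · σ'(z) = -4 × 0.1123 = -0.4494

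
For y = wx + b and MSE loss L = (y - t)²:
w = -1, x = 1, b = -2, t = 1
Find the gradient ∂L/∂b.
∂L/∂b = -8

y = wx + b = (-1)(1) + -2 = -3
∂L/∂y = 2(y - t) = 2(-3 - 1) = -8
∂y/∂b = 1
∂L/∂b = ∂L/∂y · ∂y/∂b = -8 × 1 = -8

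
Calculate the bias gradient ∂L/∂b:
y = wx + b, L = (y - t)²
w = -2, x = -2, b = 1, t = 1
∂L/∂b = 8

y = wx + b = (-2)(-2) + 1 = 5
∂L/∂y = 2(y - t) = 2(5 - 1) = 8
∂y/∂b = 1
∂L/∂b = ∂L/∂y · ∂y/∂b = 8 × 1 = 8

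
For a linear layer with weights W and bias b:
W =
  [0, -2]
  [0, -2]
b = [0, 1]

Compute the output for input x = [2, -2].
y = [4, 5]

Wx = [0×2 + -2×-2, 0×2 + -2×-2]
   = [4, 4]
y = Wx + b = [4 + 0, 4 + 1] = [4, 5]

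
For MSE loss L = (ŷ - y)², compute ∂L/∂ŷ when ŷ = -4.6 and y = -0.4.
∂L/∂ŷ = -8.4

∂L/∂ŷ = 2(ŷ - y) = 2(-4.6 - -0.4) = 2(-4.2) = -8.4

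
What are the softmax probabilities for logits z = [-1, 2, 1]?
p = [0.0351, 0.7054, 0.2595]

exp(z) = [0.3679, 7.389, 2.718]
Sum = 10.48
p = [0.0351, 0.7054, 0.2595]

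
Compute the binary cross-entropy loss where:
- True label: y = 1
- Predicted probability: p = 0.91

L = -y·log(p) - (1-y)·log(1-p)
L = 0.09431

L = -1·log(0.91) - 0·log(0.09) = -log(0.91) = 0.09431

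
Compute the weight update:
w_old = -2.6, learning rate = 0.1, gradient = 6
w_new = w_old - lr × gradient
w_new = -3.2

w_new = w - η·∂L/∂w = -2.6 - 0.1×(6) = -2.6 - (0.6) = -3.2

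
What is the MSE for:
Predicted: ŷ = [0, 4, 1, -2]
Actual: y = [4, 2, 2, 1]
MSE = 7.5

MSE = (1/4)((0-4)² + (4-2)² + (1-2)² + (-2-1)²) = (1/4)(16 + 4 + 1 + 9) = 7.5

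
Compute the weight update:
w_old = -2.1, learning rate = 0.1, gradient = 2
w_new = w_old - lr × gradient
w_new = -2.3

w_new = w - η·∂L/∂w = -2.1 - 0.1×(2) = -2.1 - (0.2) = -2.3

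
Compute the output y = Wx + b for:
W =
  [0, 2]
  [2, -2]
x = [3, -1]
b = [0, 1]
y = [-2, 9]

Wx = [0×3 + 2×-1, 2×3 + -2×-1]
   = [-2, 8]
y = Wx + b = [-2 + 0, 8 + 1] = [-2, 9]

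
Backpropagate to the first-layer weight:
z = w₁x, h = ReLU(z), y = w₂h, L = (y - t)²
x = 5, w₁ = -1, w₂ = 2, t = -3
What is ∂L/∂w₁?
∂L/∂w₁ = 0

Forward pass:
z = w₁x = -1×5 = -5
h = ReLU(-5) = 0
y = w₂h = 2×0 = 0

Backward pass:
∂L/∂y = 2(y - t) = 2(0 - -3) = 6
∂y/∂h = w₂ = 2
∂h/∂z = 0 (ReLU derivative)
∂z/∂w₁ = x = 5

∂L/∂w₁ = 6 × 2 × 0 × 5 = 0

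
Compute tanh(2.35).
0.982

tanh(2.35) = (e^(2.35) - e^(-2.35))/(e^(2.35) + e^(-2.35)) = 0.982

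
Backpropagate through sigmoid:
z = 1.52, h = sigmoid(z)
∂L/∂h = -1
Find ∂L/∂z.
∂L/∂z = -0.1473

σ(1.52) = 0.8205
σ'(1.52) = σ(1.52)(1 - σ(1.52)) = 0.8205 × 0.1795 = 0.1473
∂L/∂z = ∂L/∂h · σ'(z) = -1 × 0.1473 = -0.1473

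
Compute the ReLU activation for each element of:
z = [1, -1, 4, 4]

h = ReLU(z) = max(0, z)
h = [1, 0, 4, 4]

ReLU applied element-wise: max(0,1)=1, max(0,-1)=0, max(0,4)=4, max(0,4)=4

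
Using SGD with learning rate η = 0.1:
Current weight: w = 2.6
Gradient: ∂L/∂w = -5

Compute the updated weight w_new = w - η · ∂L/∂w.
w_new = 3.1

w_new = w - η·∂L/∂w = 2.6 - 0.1×(-5) = 2.6 - (-0.5) = 3.1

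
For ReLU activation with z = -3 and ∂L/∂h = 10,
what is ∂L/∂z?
∂L/∂z = 0

h = ReLU(-3) = 0
Since z < 0: ∂h/∂z = 0
∂L/∂z = ∂L/∂h · ∂h/∂z = 10 × 0 = 0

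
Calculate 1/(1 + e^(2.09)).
0.1101

sigmoid(-2.09) = 1/(1 + e^(2.09)) = 1/(1 + 8.085) = 0.1101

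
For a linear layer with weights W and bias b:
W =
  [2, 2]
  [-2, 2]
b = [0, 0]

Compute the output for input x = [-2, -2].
y = [-8, 0]

Wx = [2×-2 + 2×-2, -2×-2 + 2×-2]
   = [-8, 0]
y = Wx + b = [-8 + 0, 0 + 0] = [-8, 0]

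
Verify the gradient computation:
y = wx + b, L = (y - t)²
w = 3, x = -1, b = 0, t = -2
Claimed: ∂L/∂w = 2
Correct

y = (3)(-1) + 0 = -3
∂L/∂y = 2(y - t) = 2(-3 - -2) = -2
∂y/∂w = x = -1
∂L/∂w = -2 × -1 = 2

Claimed value: 2
Correct: The correct gradient is 2.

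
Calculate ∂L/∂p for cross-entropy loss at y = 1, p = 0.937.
∂L/∂p = -1.067

∂L/∂p = -y/p + (1-y)/(1-p) = -1/0.937 + 0 = -1.067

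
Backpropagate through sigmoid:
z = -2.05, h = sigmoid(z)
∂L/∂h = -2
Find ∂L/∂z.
∂L/∂z = -0.2021

σ(-2.05) = 0.1141
σ'(-2.05) = σ(-2.05)(1 - σ(-2.05)) = 0.1141 × 0.8859 = 0.101
∂L/∂z = ∂L/∂h · σ'(z) = -2 × 0.101 = -0.2021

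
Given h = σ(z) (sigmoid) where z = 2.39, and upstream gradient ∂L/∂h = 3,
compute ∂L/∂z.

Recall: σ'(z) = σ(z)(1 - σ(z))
∂L/∂z = 0.2307

σ(2.39) = 0.9161
σ'(2.39) = σ(2.39)(1 - σ(2.39)) = 0.9161 × 0.08394 = 0.07689
∂L/∂z = ∂L/∂h · σ'(z) = 3 × 0.07689 = 0.2307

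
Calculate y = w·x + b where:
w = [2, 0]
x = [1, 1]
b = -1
y = 1

y = (2)(1) + (0)(1) + -1 = 1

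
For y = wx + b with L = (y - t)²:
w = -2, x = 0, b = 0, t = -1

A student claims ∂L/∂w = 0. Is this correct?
Correct

y = (-2)(0) + 0 = 0
∂L/∂y = 2(y - t) = 2(0 - -1) = 2
∂y/∂w = x = 0
∂L/∂w = 2 × 0 = 0

Claimed value: 0
Correct: The correct gradient is 0.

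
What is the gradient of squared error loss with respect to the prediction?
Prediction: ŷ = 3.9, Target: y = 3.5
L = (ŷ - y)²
∂L/∂ŷ = 0.8

∂L/∂ŷ = 2(ŷ - y) = 2(3.9 - 3.5) = 2(0.4) = 0.8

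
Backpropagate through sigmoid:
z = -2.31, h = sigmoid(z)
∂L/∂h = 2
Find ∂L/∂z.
∂L/∂z = 0.1643

σ(-2.31) = 0.0903
σ'(-2.31) = σ(-2.31)(1 - σ(-2.31)) = 0.0903 × 0.9097 = 0.08214
∂L/∂z = ∂L/∂h · σ'(z) = 2 × 0.08214 = 0.1643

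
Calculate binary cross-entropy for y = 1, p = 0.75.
L = 0.2877

L = -1·log(0.75) - 0·log(0.25) = -log(0.75) = 0.2877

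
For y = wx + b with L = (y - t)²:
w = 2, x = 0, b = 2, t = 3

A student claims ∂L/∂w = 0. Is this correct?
Correct

y = (2)(0) + 2 = 2
∂L/∂y = 2(y - t) = 2(2 - 3) = -2
∂y/∂w = x = 0
∂L/∂w = -2 × 0 = 0

Claimed value: 0
Correct: The correct gradient is 0.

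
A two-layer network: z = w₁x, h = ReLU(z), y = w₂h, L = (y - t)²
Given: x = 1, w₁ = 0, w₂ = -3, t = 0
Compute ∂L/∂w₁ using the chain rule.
∂L/∂w₁ = 0

Forward pass:
z = w₁x = 0×1 = 0
h = ReLU(0) = 0
y = w₂h = -3×0 = 0

Backward pass:
∂L/∂y = 2(y - t) = 2(0 - 0) = 0
∂y/∂h = w₂ = -3
∂h/∂z = 0 (ReLU derivative)
∂z/∂w₁ = x = 1

∂L/∂w₁ = 0 × -3 × 0 × 1 = 0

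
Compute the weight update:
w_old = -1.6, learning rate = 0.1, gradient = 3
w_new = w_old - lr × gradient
w_new = -1.9

w_new = w - η·∂L/∂w = -1.6 - 0.1×(3) = -1.6 - (0.3) = -1.9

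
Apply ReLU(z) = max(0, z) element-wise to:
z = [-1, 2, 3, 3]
h = [0, 2, 3, 3]

ReLU applied element-wise: max(0,-1)=0, max(0,2)=2, max(0,3)=3, max(0,3)=3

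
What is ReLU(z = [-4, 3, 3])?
h = [0, 3, 3]

ReLU applied element-wise: max(0,-4)=0, max(0,3)=3, max(0,3)=3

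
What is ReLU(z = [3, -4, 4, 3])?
h = [3, 0, 4, 3]

ReLU applied element-wise: max(0,3)=3, max(0,-4)=0, max(0,4)=4, max(0,3)=3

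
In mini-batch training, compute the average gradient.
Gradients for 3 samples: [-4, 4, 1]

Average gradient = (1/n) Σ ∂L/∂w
Average gradient = 0.3333

Average = (1/3)(-4 + 4 + 1) = 1/3 = 0.3333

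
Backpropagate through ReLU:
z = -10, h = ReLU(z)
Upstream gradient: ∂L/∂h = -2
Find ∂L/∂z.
∂L/∂z = 0

h = ReLU(-10) = 0
Since z < 0: ∂h/∂z = 0
∂L/∂z = ∂L/∂h · ∂h/∂z = -2 × 0 = 0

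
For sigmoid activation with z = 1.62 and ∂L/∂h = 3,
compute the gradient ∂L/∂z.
∂L/∂z = 0.4137

σ(1.62) = 0.8348
σ'(1.62) = σ(1.62)(1 - σ(1.62)) = 0.8348 × 0.1652 = 0.1379
∂L/∂z = ∂L/∂h · σ'(z) = 3 × 0.1379 = 0.4137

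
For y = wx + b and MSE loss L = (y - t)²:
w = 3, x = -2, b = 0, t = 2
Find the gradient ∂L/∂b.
∂L/∂b = -16

y = wx + b = (3)(-2) + 0 = -6
∂L/∂y = 2(y - t) = 2(-6 - 2) = -16
∂y/∂b = 1
∂L/∂b = ∂L/∂y · ∂y/∂b = -16 × 1 = -16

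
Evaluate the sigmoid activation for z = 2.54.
0.9269

sigmoid(2.54) = 1/(1 + e^(-2.54)) = 1/(1 + 0.07887) = 0.9269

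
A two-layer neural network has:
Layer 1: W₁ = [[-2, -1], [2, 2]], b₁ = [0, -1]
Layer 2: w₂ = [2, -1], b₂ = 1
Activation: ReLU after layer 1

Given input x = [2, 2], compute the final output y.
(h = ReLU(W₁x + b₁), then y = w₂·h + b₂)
y = -6

Layer 1 pre-activation: z₁ = [-6, 7]
After ReLU: h = [0, 7]
Layer 2 output: y = 2×0 + -1×7 + 1 = -6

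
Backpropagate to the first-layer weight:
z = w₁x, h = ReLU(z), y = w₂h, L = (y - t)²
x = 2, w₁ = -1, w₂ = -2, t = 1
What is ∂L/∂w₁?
∂L/∂w₁ = 0

Forward pass:
z = w₁x = -1×2 = -2
h = ReLU(-2) = 0
y = w₂h = -2×0 = 0

Backward pass:
∂L/∂y = 2(y - t) = 2(0 - 1) = -2
∂y/∂h = w₂ = -2
∂h/∂z = 0 (ReLU derivative)
∂z/∂w₁ = x = 2

∂L/∂w₁ = -2 × -2 × 0 × 2 = 0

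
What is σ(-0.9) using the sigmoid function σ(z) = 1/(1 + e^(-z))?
0.2891

sigmoid(-0.9) = 1/(1 + e^(0.9)) = 1/(1 + 2.46) = 0.2891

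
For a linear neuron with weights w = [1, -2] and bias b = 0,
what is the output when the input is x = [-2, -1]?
y = 0

y = (1)(-2) + (-2)(-1) + 0 = 0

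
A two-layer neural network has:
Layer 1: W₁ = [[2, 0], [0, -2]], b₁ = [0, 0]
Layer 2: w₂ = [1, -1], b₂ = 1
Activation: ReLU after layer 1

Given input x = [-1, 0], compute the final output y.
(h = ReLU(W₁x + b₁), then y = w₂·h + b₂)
y = 1

Layer 1 pre-activation: z₁ = [-2, 0]
After ReLU: h = [0, 0]
Layer 2 output: y = 1×0 + -1×0 + 1 = 1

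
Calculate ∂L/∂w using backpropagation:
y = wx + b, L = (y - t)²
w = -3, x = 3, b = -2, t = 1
∂L/∂w = -72

y = wx + b = (-3)(3) + -2 = -11
∂L/∂y = 2(y - t) = 2(-11 - 1) = -24
∂y/∂w = x = 3
∂L/∂w = ∂L/∂y · ∂y/∂w = -24 × 3 = -72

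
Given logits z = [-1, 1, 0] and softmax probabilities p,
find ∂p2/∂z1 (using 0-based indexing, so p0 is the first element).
∂p2/∂z1 = -0.1628

p = softmax(z) = [0.09003, 0.6652, 0.2447]
p2 = 0.2447, p1 = 0.6652

∂p2/∂z1 = -p2 × p1 = -0.2447 × 0.6652 = -0.1628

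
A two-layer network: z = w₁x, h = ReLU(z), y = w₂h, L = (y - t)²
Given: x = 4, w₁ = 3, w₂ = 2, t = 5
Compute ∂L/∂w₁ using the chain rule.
∂L/∂w₁ = 304

Forward pass:
z = w₁x = 3×4 = 12
h = ReLU(12) = 12
y = w₂h = 2×12 = 24

Backward pass:
∂L/∂y = 2(y - t) = 2(24 - 5) = 38
∂y/∂h = w₂ = 2
∂h/∂z = 1 (ReLU derivative)
∂z/∂w₁ = x = 4

∂L/∂w₁ = 38 × 2 × 1 × 4 = 304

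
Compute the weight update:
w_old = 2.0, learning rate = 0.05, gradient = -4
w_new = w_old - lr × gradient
w_new = 2.2

w_new = w - η·∂L/∂w = 2.0 - 0.05×(-4) = 2.0 - (-0.2) = 2.2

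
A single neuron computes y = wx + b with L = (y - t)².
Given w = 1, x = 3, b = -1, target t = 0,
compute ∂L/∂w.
∂L/∂w = 12

y = wx + b = (1)(3) + -1 = 2
∂L/∂y = 2(y - t) = 2(2 - 0) = 4
∂y/∂w = x = 3
∂L/∂w = ∂L/∂y · ∂y/∂w = 4 × 3 = 12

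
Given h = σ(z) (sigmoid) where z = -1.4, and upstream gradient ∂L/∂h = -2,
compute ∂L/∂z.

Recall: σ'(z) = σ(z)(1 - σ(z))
∂L/∂z = -0.3174

σ(-1.4) = 0.1978
σ'(-1.4) = σ(-1.4)(1 - σ(-1.4)) = 0.1978 × 0.8022 = 0.1587
∂L/∂z = ∂L/∂h · σ'(z) = -2 × 0.1587 = -0.3174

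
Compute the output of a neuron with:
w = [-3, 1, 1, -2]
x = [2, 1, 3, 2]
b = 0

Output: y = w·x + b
y = -6

y = (-3)(2) + (1)(1) + (1)(3) + (-2)(2) + 0 = -6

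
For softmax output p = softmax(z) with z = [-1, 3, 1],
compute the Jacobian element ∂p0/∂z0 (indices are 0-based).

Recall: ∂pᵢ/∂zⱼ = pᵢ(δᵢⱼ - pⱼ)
∂p0/∂z0 = 0.01562

p = softmax(z) = [0.01588, 0.8668, 0.1173]
p0 = 0.01588

∂p0/∂z0 = p0(1 - p0) = 0.01588 × (1 - 0.01588) = 0.01562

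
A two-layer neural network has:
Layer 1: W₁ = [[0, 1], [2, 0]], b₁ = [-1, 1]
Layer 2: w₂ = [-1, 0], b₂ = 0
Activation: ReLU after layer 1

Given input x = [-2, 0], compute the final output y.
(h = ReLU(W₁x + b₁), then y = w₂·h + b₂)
y = 0

Layer 1 pre-activation: z₁ = [-1, -3]
After ReLU: h = [0, 0]
Layer 2 output: y = -1×0 + 0×0 + 0 = 0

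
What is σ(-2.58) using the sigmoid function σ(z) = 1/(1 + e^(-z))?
0.07044

sigmoid(-2.58) = 1/(1 + e^(2.58)) = 1/(1 + 13.2) = 0.07044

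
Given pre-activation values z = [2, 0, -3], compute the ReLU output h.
h = [2, 0, 0]

ReLU applied element-wise: max(0,2)=2, max(0,0)=0, max(0,-3)=0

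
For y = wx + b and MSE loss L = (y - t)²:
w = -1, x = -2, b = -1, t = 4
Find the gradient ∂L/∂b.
∂L/∂b = -6

y = wx + b = (-1)(-2) + -1 = 1
∂L/∂y = 2(y - t) = 2(1 - 4) = -6
∂y/∂b = 1
∂L/∂b = ∂L/∂y · ∂y/∂b = -6 × 1 = -6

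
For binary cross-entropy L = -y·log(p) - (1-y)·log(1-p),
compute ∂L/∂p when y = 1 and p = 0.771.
∂L/∂p = -1.297

∂L/∂p = -y/p + (1-y)/(1-p) = -1/0.771 + 0 = -1.297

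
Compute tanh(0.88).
0.7064

tanh(0.88) = (e^(0.88) - e^(-0.88))/(e^(0.88) + e^(-0.88)) = 0.7064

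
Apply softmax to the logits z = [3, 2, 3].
p = [0.4223, 0.1554, 0.4223]

exp(z) = [20.09, 7.389, 20.09]
Sum = 47.56
p = [0.4223, 0.1554, 0.4223]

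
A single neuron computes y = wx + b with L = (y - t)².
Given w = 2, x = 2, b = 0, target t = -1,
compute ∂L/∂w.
∂L/∂w = 20

y = wx + b = (2)(2) + 0 = 4
∂L/∂y = 2(y - t) = 2(4 - -1) = 10
∂y/∂w = x = 2
∂L/∂w = ∂L/∂y · ∂y/∂w = 10 × 2 = 20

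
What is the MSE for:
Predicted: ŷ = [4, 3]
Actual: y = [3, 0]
MSE = 5

MSE = (1/2)((4-3)² + (3-0)²) = (1/2)(1 + 9) = 5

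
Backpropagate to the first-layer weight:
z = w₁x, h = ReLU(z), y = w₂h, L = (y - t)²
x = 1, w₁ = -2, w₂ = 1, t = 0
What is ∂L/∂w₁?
∂L/∂w₁ = 0

Forward pass:
z = w₁x = -2×1 = -2
h = ReLU(-2) = 0
y = w₂h = 1×0 = 0

Backward pass:
∂L/∂y = 2(y - t) = 2(0 - 0) = 0
∂y/∂h = w₂ = 1
∂h/∂z = 0 (ReLU derivative)
∂z/∂w₁ = x = 1

∂L/∂w₁ = 0 × 1 × 0 × 1 = 0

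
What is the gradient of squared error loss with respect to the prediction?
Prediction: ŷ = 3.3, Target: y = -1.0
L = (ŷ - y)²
∂L/∂ŷ = 8.6

∂L/∂ŷ = 2(ŷ - y) = 2(3.3 - -1.0) = 2(4.3) = 8.6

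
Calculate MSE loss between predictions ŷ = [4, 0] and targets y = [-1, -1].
MSE = 13

MSE = (1/2)((4--1)² + (0--1)²) = (1/2)(25 + 1) = 13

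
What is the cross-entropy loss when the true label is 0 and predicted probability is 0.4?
L = 0.5108

L = -0·log(0.4) - 1·log(0.6) = -log(0.6) = 0.5108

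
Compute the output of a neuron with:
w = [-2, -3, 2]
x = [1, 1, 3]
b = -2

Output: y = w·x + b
y = -1

y = (-2)(1) + (-3)(1) + (2)(3) + -2 = -1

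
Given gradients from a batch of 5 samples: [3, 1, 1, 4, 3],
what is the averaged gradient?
Average gradient = 2.4

Average = (1/5)(3 + 1 + 1 + 4 + 3) = 12/5 = 2.4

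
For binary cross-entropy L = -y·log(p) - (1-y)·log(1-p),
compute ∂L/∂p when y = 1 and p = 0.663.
∂L/∂p = -1.508

∂L/∂p = -y/p + (1-y)/(1-p) = -1/0.663 + 0 = -1.508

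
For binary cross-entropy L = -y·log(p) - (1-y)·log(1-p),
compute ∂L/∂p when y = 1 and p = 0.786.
∂L/∂p = -1.272

∂L/∂p = -y/p + (1-y)/(1-p) = -1/0.786 + 0 = -1.272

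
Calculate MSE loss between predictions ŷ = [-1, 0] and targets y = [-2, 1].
MSE = 1

MSE = (1/2)((-1--2)² + (0-1)²) = (1/2)(1 + 1) = 1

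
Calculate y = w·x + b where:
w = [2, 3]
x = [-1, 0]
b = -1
y = -3

y = (2)(-1) + (3)(0) + -1 = -3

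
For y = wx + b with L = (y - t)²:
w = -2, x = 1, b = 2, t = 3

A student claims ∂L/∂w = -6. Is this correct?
Correct

y = (-2)(1) + 2 = 0
∂L/∂y = 2(y - t) = 2(0 - 3) = -6
∂y/∂w = x = 1
∂L/∂w = -6 × 1 = -6

Claimed value: -6
Correct: The correct gradient is -6.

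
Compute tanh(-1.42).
-0.8896

tanh(-1.42) = (e^(-1.42) - e^(1.42))/(e^(-1.42) + e^(1.42)) = -0.8896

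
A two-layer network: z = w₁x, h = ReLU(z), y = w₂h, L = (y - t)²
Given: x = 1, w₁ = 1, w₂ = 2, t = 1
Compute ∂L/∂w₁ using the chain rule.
∂L/∂w₁ = 4

Forward pass:
z = w₁x = 1×1 = 1
h = ReLU(1) = 1
y = w₂h = 2×1 = 2

Backward pass:
∂L/∂y = 2(y - t) = 2(2 - 1) = 2
∂y/∂h = w₂ = 2
∂h/∂z = 1 (ReLU derivative)
∂z/∂w₁ = x = 1

∂L/∂w₁ = 2 × 2 × 1 × 1 = 4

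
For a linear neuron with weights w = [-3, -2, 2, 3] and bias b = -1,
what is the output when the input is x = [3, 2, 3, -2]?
y = -14

y = (-3)(3) + (-2)(2) + (2)(3) + (3)(-2) + -1 = -14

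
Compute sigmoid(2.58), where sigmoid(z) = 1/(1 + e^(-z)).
0.9296

sigmoid(2.58) = 1/(1 + e^(-2.58)) = 1/(1 + 0.07577) = 0.9296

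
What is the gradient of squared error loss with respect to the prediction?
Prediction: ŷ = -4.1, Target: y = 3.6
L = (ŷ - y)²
∂L/∂ŷ = -15.4

∂L/∂ŷ = 2(ŷ - y) = 2(-4.1 - 3.6) = 2(-7.7) = -15.4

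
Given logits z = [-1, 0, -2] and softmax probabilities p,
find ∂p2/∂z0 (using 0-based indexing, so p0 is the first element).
∂p2/∂z0 = -0.02203

p = softmax(z) = [0.2447, 0.6652, 0.09003]
p2 = 0.09003, p0 = 0.2447

∂p2/∂z0 = -p2 × p0 = -0.09003 × 0.2447 = -0.02203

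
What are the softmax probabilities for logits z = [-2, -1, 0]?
p = [0.09, 0.2447, 0.6652]

exp(z) = [0.1353, 0.3679, 1]
Sum = 1.503
p = [0.09, 0.2447, 0.6652]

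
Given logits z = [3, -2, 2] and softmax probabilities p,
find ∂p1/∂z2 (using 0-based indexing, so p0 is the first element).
∂p1/∂z2 = -0.001312

p = softmax(z) = [0.7275, 0.004902, 0.2676]
p1 = 0.004902, p2 = 0.2676

∂p1/∂z2 = -p1 × p2 = -0.004902 × 0.2676 = -0.001312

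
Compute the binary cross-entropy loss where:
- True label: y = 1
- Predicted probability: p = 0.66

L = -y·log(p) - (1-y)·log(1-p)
L = 0.4155

L = -1·log(0.66) - 0·log(0.34) = -log(0.66) = 0.4155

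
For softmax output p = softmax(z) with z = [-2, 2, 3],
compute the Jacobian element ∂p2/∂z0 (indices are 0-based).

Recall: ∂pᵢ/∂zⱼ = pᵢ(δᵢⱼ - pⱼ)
∂p2/∂z0 = -0.003566

p = softmax(z) = [0.004902, 0.2676, 0.7275]
p2 = 0.7275, p0 = 0.004902

∂p2/∂z0 = -p2 × p0 = -0.7275 × 0.004902 = -0.003566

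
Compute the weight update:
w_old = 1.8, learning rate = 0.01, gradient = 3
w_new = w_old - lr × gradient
w_new = 1.77

w_new = w - η·∂L/∂w = 1.8 - 0.01×(3) = 1.8 - (0.03) = 1.77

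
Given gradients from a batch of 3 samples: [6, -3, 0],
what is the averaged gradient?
Average gradient = 1

Average = (1/3)(6 + -3 + 0) = 3/3 = 1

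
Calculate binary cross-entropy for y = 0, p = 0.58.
L = 0.8675

L = -0·log(0.58) - 1·log(0.42) = -log(0.42) = 0.8675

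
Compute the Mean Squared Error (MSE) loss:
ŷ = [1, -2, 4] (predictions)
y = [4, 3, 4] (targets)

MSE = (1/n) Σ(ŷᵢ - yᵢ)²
MSE = 11.33

MSE = (1/3)((1-4)² + (-2-3)² + (4-4)²) = (1/3)(9 + 25 + 0) = 11.33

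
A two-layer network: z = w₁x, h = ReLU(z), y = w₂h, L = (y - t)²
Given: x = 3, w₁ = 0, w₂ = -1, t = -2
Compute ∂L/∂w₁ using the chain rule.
∂L/∂w₁ = 0

Forward pass:
z = w₁x = 0×3 = 0
h = ReLU(0) = 0
y = w₂h = -1×0 = 0

Backward pass:
∂L/∂y = 2(y - t) = 2(0 - -2) = 4
∂y/∂h = w₂ = -1
∂h/∂z = 0 (ReLU derivative)
∂z/∂w₁ = x = 3

∂L/∂w₁ = 4 × -1 × 0 × 3 = 0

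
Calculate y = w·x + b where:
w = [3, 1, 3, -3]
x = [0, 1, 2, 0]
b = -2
y = 5

y = (3)(0) + (1)(1) + (3)(2) + (-3)(0) + -2 = 5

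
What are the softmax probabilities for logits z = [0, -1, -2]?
p = [0.6652, 0.2447, 0.09]

exp(z) = [1, 0.3679, 0.1353]
Sum = 1.503
p = [0.6652, 0.2447, 0.09]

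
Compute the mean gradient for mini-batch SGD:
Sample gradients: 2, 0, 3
Average gradient = 1.667

Average = (1/3)(2 + 0 + 3) = 5/3 = 1.667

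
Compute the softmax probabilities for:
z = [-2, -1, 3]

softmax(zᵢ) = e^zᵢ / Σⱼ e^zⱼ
p = [0.0066, 0.0179, 0.9756]

exp(z) = [0.1353, 0.3679, 20.09]
Sum = 20.59
p = [0.0066, 0.0179, 0.9756]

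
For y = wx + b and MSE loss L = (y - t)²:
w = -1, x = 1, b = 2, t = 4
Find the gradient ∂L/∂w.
∂L/∂w = -6

y = wx + b = (-1)(1) + 2 = 1
∂L/∂y = 2(y - t) = 2(1 - 4) = -6
∂y/∂w = x = 1
∂L/∂w = ∂L/∂y · ∂y/∂w = -6 × 1 = -6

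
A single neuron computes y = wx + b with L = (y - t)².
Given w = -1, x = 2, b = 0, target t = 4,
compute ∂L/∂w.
∂L/∂w = -24

y = wx + b = (-1)(2) + 0 = -2
∂L/∂y = 2(y - t) = 2(-2 - 4) = -12
∂y/∂w = x = 2
∂L/∂w = ∂L/∂y · ∂y/∂w = -12 × 2 = -24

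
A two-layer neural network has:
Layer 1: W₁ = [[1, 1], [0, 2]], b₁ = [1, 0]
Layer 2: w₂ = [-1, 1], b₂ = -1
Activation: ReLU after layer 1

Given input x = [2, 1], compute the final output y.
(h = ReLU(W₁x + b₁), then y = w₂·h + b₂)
y = -3

Layer 1 pre-activation: z₁ = [4, 2]
After ReLU: h = [4, 2]
Layer 2 output: y = -1×4 + 1×2 + -1 = -3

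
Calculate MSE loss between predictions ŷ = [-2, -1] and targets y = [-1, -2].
MSE = 1

MSE = (1/2)((-2--1)² + (-1--2)²) = (1/2)(1 + 1) = 1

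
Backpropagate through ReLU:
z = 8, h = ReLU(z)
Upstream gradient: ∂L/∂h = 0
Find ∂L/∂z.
∂L/∂z = 0

h = ReLU(8) = 8
Since z > 0: ∂h/∂z = 1
∂L/∂z = ∂L/∂h · ∂h/∂z = 0 × 1 = 0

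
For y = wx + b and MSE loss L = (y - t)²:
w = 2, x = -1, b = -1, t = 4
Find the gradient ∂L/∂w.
∂L/∂w = 14

y = wx + b = (2)(-1) + -1 = -3
∂L/∂y = 2(y - t) = 2(-3 - 4) = -14
∂y/∂w = x = -1
∂L/∂w = ∂L/∂y · ∂y/∂w = -14 × -1 = 14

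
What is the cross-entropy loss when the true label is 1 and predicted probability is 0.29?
L = 1.238

L = -1·log(0.29) - 0·log(0.71) = -log(0.29) = 1.238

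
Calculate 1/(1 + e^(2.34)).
0.08786

sigmoid(-2.34) = 1/(1 + e^(2.34)) = 1/(1 + 10.38) = 0.08786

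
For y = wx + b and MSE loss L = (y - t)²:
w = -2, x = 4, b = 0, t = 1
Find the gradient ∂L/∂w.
∂L/∂w = -72

y = wx + b = (-2)(4) + 0 = -8
∂L/∂y = 2(y - t) = 2(-8 - 1) = -18
∂y/∂w = x = 4
∂L/∂w = ∂L/∂y · ∂y/∂w = -18 × 4 = -72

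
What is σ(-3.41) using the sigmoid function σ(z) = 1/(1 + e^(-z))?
0.03198

sigmoid(-3.41) = 1/(1 + e^(3.41)) = 1/(1 + 30.27) = 0.03198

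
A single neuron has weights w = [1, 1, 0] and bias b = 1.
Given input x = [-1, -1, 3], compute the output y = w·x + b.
y = -1

y = (1)(-1) + (1)(-1) + (0)(3) + 1 = -1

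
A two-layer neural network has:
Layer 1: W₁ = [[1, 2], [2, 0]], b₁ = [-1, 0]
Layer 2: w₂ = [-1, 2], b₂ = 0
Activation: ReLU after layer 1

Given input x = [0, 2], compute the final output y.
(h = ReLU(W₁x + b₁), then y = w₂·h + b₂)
y = -3

Layer 1 pre-activation: z₁ = [3, 0]
After ReLU: h = [3, 0]
Layer 2 output: y = -1×3 + 2×0 + 0 = -3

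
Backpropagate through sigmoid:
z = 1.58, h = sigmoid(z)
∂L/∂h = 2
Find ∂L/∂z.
∂L/∂z = 0.2832

σ(1.58) = 0.8292
σ'(1.58) = σ(1.58)(1 - σ(1.58)) = 0.8292 × 0.1708 = 0.1416
∂L/∂z = ∂L/∂h · σ'(z) = 2 × 0.1416 = 0.2832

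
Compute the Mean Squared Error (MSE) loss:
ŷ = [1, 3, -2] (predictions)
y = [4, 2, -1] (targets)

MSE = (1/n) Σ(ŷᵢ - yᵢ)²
MSE = 3.667

MSE = (1/3)((1-4)² + (3-2)² + (-2--1)²) = (1/3)(9 + 1 + 1) = 3.667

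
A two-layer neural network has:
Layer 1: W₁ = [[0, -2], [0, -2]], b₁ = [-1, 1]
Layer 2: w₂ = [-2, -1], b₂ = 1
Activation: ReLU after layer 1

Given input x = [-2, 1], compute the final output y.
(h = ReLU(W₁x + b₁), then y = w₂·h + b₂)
y = 1

Layer 1 pre-activation: z₁ = [-3, -1]
After ReLU: h = [0, 0]
Layer 2 output: y = -2×0 + -1×0 + 1 = 1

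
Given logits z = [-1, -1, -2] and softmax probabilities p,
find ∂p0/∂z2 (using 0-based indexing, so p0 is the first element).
∂p0/∂z2 = -0.06561

p = softmax(z) = [0.4223, 0.4223, 0.1554]
p0 = 0.4223, p2 = 0.1554

∂p0/∂z2 = -p0 × p2 = -0.4223 × 0.1554 = -0.06561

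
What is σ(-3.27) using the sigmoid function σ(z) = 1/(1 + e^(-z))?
0.03661

sigmoid(-3.27) = 1/(1 + e^(3.27)) = 1/(1 + 26.31) = 0.03661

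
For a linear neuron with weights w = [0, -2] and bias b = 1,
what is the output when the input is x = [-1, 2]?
y = -3

y = (0)(-1) + (-2)(2) + 1 = -3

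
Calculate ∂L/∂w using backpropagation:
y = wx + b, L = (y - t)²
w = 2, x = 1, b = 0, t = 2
∂L/∂w = 0

y = wx + b = (2)(1) + 0 = 2
∂L/∂y = 2(y - t) = 2(2 - 2) = 0
∂y/∂w = x = 1
∂L/∂w = ∂L/∂y · ∂y/∂w = 0 × 1 = 0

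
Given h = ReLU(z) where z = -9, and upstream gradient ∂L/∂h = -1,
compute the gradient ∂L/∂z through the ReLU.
∂L/∂z = 0

h = ReLU(-9) = 0
Since z < 0: ∂h/∂z = 0
∂L/∂z = ∂L/∂h · ∂h/∂z = -1 × 0 = 0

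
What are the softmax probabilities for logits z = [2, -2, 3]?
p = [0.2676, 0.0049, 0.7275]

exp(z) = [7.389, 0.1353, 20.09]
Sum = 27.61
p = [0.2676, 0.0049, 0.7275]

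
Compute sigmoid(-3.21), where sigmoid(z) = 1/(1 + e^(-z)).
0.03879

sigmoid(-3.21) = 1/(1 + e^(3.21)) = 1/(1 + 24.78) = 0.03879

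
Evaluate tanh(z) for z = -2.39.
-0.9833

tanh(-2.39) = (e^(-2.39) - e^(2.39))/(e^(-2.39) + e^(2.39)) = -0.9833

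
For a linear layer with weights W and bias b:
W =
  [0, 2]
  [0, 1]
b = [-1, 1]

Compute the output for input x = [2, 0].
y = [-1, 1]

Wx = [0×2 + 2×0, 0×2 + 1×0]
   = [0, 0]
y = Wx + b = [0 + -1, 0 + 1] = [-1, 1]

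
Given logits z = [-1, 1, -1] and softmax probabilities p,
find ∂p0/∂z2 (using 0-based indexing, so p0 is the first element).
∂p0/∂z2 = -0.01134

p = softmax(z) = [0.1065, 0.787, 0.1065]
p0 = 0.1065, p2 = 0.1065

∂p0/∂z2 = -p0 × p2 = -0.1065 × 0.1065 = -0.01134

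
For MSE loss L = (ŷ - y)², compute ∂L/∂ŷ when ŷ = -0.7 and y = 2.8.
∂L/∂ŷ = -7.0

∂L/∂ŷ = 2(ŷ - y) = 2(-0.7 - 2.8) = 2(-3.5) = -7.0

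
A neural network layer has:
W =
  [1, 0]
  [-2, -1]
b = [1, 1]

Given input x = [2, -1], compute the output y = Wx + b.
y = [3, -2]

Wx = [1×2 + 0×-1, -2×2 + -1×-1]
   = [2, -3]
y = Wx + b = [2 + 1, -3 + 1] = [3, -2]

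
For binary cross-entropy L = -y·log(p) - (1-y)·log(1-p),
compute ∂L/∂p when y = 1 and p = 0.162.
∂L/∂p = -6.173

∂L/∂p = -y/p + (1-y)/(1-p) = -1/0.162 + 0 = -6.173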